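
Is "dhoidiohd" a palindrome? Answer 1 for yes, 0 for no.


Input: dhoidiohd
Reversed: dhoidiohd
  Compare pos 0 ('d') with pos 8 ('d'): match
  Compare pos 1 ('h') with pos 7 ('h'): match
  Compare pos 2 ('o') with pos 6 ('o'): match
  Compare pos 3 ('i') with pos 5 ('i'): match
Result: palindrome

1


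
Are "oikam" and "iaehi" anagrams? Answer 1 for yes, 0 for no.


Strings: "oikam", "iaehi"
Sorted first:  aikmo
Sorted second: aehii
Differ at position 1: 'i' vs 'e' => not anagrams

0


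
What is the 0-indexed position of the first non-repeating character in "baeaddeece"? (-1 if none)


Input: baeaddeece
Character frequencies:
  'a': 2
  'b': 1
  'c': 1
  'd': 2
  'e': 4
Scanning left to right for freq == 1:
  Position 0 ('b'): unique! => answer = 0

0


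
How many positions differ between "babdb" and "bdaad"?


Comparing "babdb" and "bdaad" position by position:
  Position 0: 'b' vs 'b' => same
  Position 1: 'a' vs 'd' => DIFFER
  Position 2: 'b' vs 'a' => DIFFER
  Position 3: 'd' vs 'a' => DIFFER
  Position 4: 'b' vs 'd' => DIFFER
Positions that differ: 4

4


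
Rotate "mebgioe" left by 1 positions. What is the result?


Input: "mebgioe", rotate left by 1
First 1 characters: "m"
Remaining characters: "ebgioe"
Concatenate remaining + first: "ebgioe" + "m" = "ebgioem"

ebgioem


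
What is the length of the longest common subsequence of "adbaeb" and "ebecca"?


LCS of "adbaeb" and "ebecca"
DP table:
           e    b    e    c    c    a
      0    0    0    0    0    0    0
  a   0    0    0    0    0    0    1
  d   0    0    0    0    0    0    1
  b   0    0    1    1    1    1    1
  a   0    0    1    1    1    1    2
  e   0    1    1    2    2    2    2
  b   0    1    2    2    2    2    2
LCS length = dp[6][6] = 2

2


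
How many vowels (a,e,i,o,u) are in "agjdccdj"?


Input: agjdccdj
Checking each character:
  'a' at position 0: vowel (running total: 1)
  'g' at position 1: consonant
  'j' at position 2: consonant
  'd' at position 3: consonant
  'c' at position 4: consonant
  'c' at position 5: consonant
  'd' at position 6: consonant
  'j' at position 7: consonant
Total vowels: 1

1


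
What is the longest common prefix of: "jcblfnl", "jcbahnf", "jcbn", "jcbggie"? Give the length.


Words: jcblfnl, jcbahnf, jcbn, jcbggie
  Position 0: all 'j' => match
  Position 1: all 'c' => match
  Position 2: all 'b' => match
  Position 3: ('l', 'a', 'n', 'g') => mismatch, stop
LCP = "jcb" (length 3)

3


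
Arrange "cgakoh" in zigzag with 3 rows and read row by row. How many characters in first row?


Zigzag "cgakoh" into 3 rows:
Placing characters:
  'c' => row 0
  'g' => row 1
  'a' => row 2
  'k' => row 1
  'o' => row 0
  'h' => row 1
Rows:
  Row 0: "co"
  Row 1: "gkh"
  Row 2: "a"
First row length: 2

2


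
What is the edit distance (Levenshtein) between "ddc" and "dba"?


Computing edit distance: "ddc" -> "dba"
DP table:
           d    b    a
      0    1    2    3
  d   1    0    1    2
  d   2    1    1    2
  c   3    2    2    2
Edit distance = dp[3][3] = 2

2


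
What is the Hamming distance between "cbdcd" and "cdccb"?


Comparing "cbdcd" and "cdccb" position by position:
  Position 0: 'c' vs 'c' => same
  Position 1: 'b' vs 'd' => differ
  Position 2: 'd' vs 'c' => differ
  Position 3: 'c' vs 'c' => same
  Position 4: 'd' vs 'b' => differ
Total differences (Hamming distance): 3

3


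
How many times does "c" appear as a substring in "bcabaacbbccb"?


Searching for "c" in "bcabaacbbccb"
Scanning each position:
  Position 0: "b" => no
  Position 1: "c" => MATCH
  Position 2: "a" => no
  Position 3: "b" => no
  Position 4: "a" => no
  Position 5: "a" => no
  Position 6: "c" => MATCH
  Position 7: "b" => no
  Position 8: "b" => no
  Position 9: "c" => MATCH
  Position 10: "c" => MATCH
  Position 11: "b" => no
Total occurrences: 4

4


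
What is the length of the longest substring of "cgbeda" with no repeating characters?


Input: "cgbeda"
Sliding window (track last position of each char):
  Position 0 ('c'): window [0,0] length 1 -- new best
  Position 1 ('g'): window [0,1] length 2 -- new best
  Position 2 ('b'): window [0,2] length 3 -- new best
  Position 3 ('e'): window [0,3] length 4 -- new best
  Position 4 ('d'): window [0,4] length 5 -- new best
  Position 5 ('a'): window [0,5] length 6 -- new best
Longest substring with no repeats: "cgbeda" with length 6

6


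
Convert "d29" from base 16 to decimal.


Input: "d29" in base 16
Positional expansion:
  Digit 'd' (value 13) x 16^2 = 3328
  Digit '2' (value 2) x 16^1 = 32
  Digit '9' (value 9) x 16^0 = 9
Sum = 3369

3369


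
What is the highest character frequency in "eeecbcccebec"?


Input: eeecbcccebec
Character counts:
  'b': 2
  'c': 5
  'e': 5
Maximum frequency: 5

5


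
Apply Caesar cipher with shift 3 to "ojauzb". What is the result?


Caesar cipher: shift "ojauzb" by 3
  'o' (pos 14) + 3 = pos 17 = 'r'
  'j' (pos 9) + 3 = pos 12 = 'm'
  'a' (pos 0) + 3 = pos 3 = 'd'
  'u' (pos 20) + 3 = pos 23 = 'x'
  'z' (pos 25) + 3 = pos 2 = 'c'
  'b' (pos 1) + 3 = pos 4 = 'e'
Result: rmdxce

rmdxce


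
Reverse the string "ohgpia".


Input: ohgpia
Reading characters right to left:
  Position 5: 'a'
  Position 4: 'i'
  Position 3: 'p'
  Position 2: 'g'
  Position 1: 'h'
  Position 0: 'o'
Reversed: aipgho

aipgho


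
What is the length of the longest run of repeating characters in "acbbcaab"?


Input: "acbbcaab"
Scanning for longest run:
  Position 1 ('c'): new char, reset run to 1
  Position 2 ('b'): new char, reset run to 1
  Position 3 ('b'): continues run of 'b', length=2
  Position 4 ('c'): new char, reset run to 1
  Position 5 ('a'): new char, reset run to 1
  Position 6 ('a'): continues run of 'a', length=2
  Position 7 ('b'): new char, reset run to 1
Longest run: 'b' with length 2

2


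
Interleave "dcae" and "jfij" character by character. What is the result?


Interleaving "dcae" and "jfij":
  Position 0: 'd' from first, 'j' from second => "dj"
  Position 1: 'c' from first, 'f' from second => "cf"
  Position 2: 'a' from first, 'i' from second => "ai"
  Position 3: 'e' from first, 'j' from second => "ej"
Result: djcfaiej

djcfaiej


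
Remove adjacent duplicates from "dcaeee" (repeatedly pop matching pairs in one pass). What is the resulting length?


Input: dcaeee
Stack-based adjacent duplicate removal:
  Read 'd': push. Stack: d
  Read 'c': push. Stack: dc
  Read 'a': push. Stack: dca
  Read 'e': push. Stack: dcae
  Read 'e': matches stack top 'e' => pop. Stack: dca
  Read 'e': push. Stack: dcae
Final stack: "dcae" (length 4)

4


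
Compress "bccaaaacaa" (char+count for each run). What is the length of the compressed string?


Input: bccaaaacaa
Runs:
  'b' x 1 => "b1"
  'c' x 2 => "c2"
  'a' x 4 => "a4"
  'c' x 1 => "c1"
  'a' x 2 => "a2"
Compressed: "b1c2a4c1a2"
Compressed length: 10

10


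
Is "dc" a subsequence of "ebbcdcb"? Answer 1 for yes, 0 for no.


Check if "dc" is a subsequence of "ebbcdcb"
Greedy scan:
  Position 0 ('e'): no match needed
  Position 1 ('b'): no match needed
  Position 2 ('b'): no match needed
  Position 3 ('c'): no match needed
  Position 4 ('d'): matches sub[0] = 'd'
  Position 5 ('c'): matches sub[1] = 'c'
  Position 6 ('b'): no match needed
All 2 characters matched => is a subsequence

1


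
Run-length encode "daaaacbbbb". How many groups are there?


Input: daaaacbbbb
Scanning for consecutive runs:
  Group 1: 'd' x 1 (positions 0-0)
  Group 2: 'a' x 4 (positions 1-4)
  Group 3: 'c' x 1 (positions 5-5)
  Group 4: 'b' x 4 (positions 6-9)
Total groups: 4

4


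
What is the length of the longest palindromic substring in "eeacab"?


Input: "eeacab"
Checking substrings for palindromes:
  [2:5] "aca" (len 3) => palindrome
  [0:2] "ee" (len 2) => palindrome
Longest palindromic substring: "aca" with length 3

3


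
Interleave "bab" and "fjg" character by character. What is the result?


Interleaving "bab" and "fjg":
  Position 0: 'b' from first, 'f' from second => "bf"
  Position 1: 'a' from first, 'j' from second => "aj"
  Position 2: 'b' from first, 'g' from second => "bg"
Result: bfajbg

bfajbg


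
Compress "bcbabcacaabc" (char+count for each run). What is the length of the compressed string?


Input: bcbabcacaabc
Runs:
  'b' x 1 => "b1"
  'c' x 1 => "c1"
  'b' x 1 => "b1"
  'a' x 1 => "a1"
  'b' x 1 => "b1"
  'c' x 1 => "c1"
  'a' x 1 => "a1"
  'c' x 1 => "c1"
  'a' x 2 => "a2"
  'b' x 1 => "b1"
  'c' x 1 => "c1"
Compressed: "b1c1b1a1b1c1a1c1a2b1c1"
Compressed length: 22

22


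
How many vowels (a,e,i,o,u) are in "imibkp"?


Input: imibkp
Checking each character:
  'i' at position 0: vowel (running total: 1)
  'm' at position 1: consonant
  'i' at position 2: vowel (running total: 2)
  'b' at position 3: consonant
  'k' at position 4: consonant
  'p' at position 5: consonant
Total vowels: 2

2


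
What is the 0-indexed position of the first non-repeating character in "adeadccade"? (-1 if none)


Input: adeadccade
Character frequencies:
  'a': 3
  'c': 2
  'd': 3
  'e': 2
Scanning left to right for freq == 1:
  Position 0 ('a'): freq=3, skip
  Position 1 ('d'): freq=3, skip
  Position 2 ('e'): freq=2, skip
  Position 3 ('a'): freq=3, skip
  Position 4 ('d'): freq=3, skip
  Position 5 ('c'): freq=2, skip
  Position 6 ('c'): freq=2, skip
  Position 7 ('a'): freq=3, skip
  Position 8 ('d'): freq=3, skip
  Position 9 ('e'): freq=2, skip
  No unique character found => answer = -1

-1


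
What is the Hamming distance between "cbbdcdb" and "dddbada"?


Comparing "cbbdcdb" and "dddbada" position by position:
  Position 0: 'c' vs 'd' => differ
  Position 1: 'b' vs 'd' => differ
  Position 2: 'b' vs 'd' => differ
  Position 3: 'd' vs 'b' => differ
  Position 4: 'c' vs 'a' => differ
  Position 5: 'd' vs 'd' => same
  Position 6: 'b' vs 'a' => differ
Total differences (Hamming distance): 6

6


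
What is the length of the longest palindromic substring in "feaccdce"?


Input: "feaccdce"
Checking substrings for palindromes:
  [4:7] "cdc" (len 3) => palindrome
  [3:5] "cc" (len 2) => palindrome
Longest palindromic substring: "cdc" with length 3

3


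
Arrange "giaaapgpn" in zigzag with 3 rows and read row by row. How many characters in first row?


Zigzag "giaaapgpn" into 3 rows:
Placing characters:
  'g' => row 0
  'i' => row 1
  'a' => row 2
  'a' => row 1
  'a' => row 0
  'p' => row 1
  'g' => row 2
  'p' => row 1
  'n' => row 0
Rows:
  Row 0: "gan"
  Row 1: "iapp"
  Row 2: "ag"
First row length: 3

3


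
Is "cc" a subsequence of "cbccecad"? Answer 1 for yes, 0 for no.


Check if "cc" is a subsequence of "cbccecad"
Greedy scan:
  Position 0 ('c'): matches sub[0] = 'c'
  Position 1 ('b'): no match needed
  Position 2 ('c'): matches sub[1] = 'c'
  Position 3 ('c'): no match needed
  Position 4 ('e'): no match needed
  Position 5 ('c'): no match needed
  Position 6 ('a'): no match needed
  Position 7 ('d'): no match needed
All 2 characters matched => is a subsequence

1


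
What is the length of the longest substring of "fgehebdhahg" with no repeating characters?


Input: "fgehebdhahg"
Sliding window (track last position of each char):
  Position 0 ('f'): window [0,0] length 1 -- new best
  Position 1 ('g'): window [0,1] length 2 -- new best
  Position 2 ('e'): window [0,2] length 3 -- new best
  Position 3 ('h'): window [0,3] length 4 -- new best
  Position 4 ('e'): repeat (last at 2), move window start to 3
  Position 4 ('e'): window [3,4] length 2
  Position 5 ('b'): window [3,5] length 3
  Position 6 ('d'): window [3,6] length 4
  Position 7 ('h'): repeat (last at 3), move window start to 4
  Position 7 ('h'): window [4,7] length 4
  Position 8 ('a'): window [4,8] length 5 -- new best
  Position 9 ('h'): repeat (last at 7), move window start to 8
  Position 9 ('h'): window [8,9] length 2
  Position 10 ('g'): window [8,10] length 3
Longest substring with no repeats: "ebdha" with length 5

5


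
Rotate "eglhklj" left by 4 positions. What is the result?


Input: "eglhklj", rotate left by 4
First 4 characters: "eglh"
Remaining characters: "klj"
Concatenate remaining + first: "klj" + "eglh" = "kljeglh"

kljeglh


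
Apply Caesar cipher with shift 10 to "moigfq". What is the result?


Caesar cipher: shift "moigfq" by 10
  'm' (pos 12) + 10 = pos 22 = 'w'
  'o' (pos 14) + 10 = pos 24 = 'y'
  'i' (pos 8) + 10 = pos 18 = 's'
  'g' (pos 6) + 10 = pos 16 = 'q'
  'f' (pos 5) + 10 = pos 15 = 'p'
  'q' (pos 16) + 10 = pos 0 = 'a'
Result: wysqpa

wysqpa


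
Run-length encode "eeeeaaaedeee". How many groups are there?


Input: eeeeaaaedeee
Scanning for consecutive runs:
  Group 1: 'e' x 4 (positions 0-3)
  Group 2: 'a' x 3 (positions 4-6)
  Group 3: 'e' x 1 (positions 7-7)
  Group 4: 'd' x 1 (positions 8-8)
  Group 5: 'e' x 3 (positions 9-11)
Total groups: 5

5


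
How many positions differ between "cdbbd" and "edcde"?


Comparing "cdbbd" and "edcde" position by position:
  Position 0: 'c' vs 'e' => DIFFER
  Position 1: 'd' vs 'd' => same
  Position 2: 'b' vs 'c' => DIFFER
  Position 3: 'b' vs 'd' => DIFFER
  Position 4: 'd' vs 'e' => DIFFER
Positions that differ: 4

4


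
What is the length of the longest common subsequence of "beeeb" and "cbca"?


LCS of "beeeb" and "cbca"
DP table:
           c    b    c    a
      0    0    0    0    0
  b   0    0    1    1    1
  e   0    0    1    1    1
  e   0    0    1    1    1
  e   0    0    1    1    1
  b   0    0    1    1    1
LCS length = dp[5][4] = 1

1


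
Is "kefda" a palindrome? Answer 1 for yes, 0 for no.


Input: kefda
Reversed: adfek
  Compare pos 0 ('k') with pos 4 ('a'): MISMATCH
  Compare pos 1 ('e') with pos 3 ('d'): MISMATCH
Result: not a palindrome

0


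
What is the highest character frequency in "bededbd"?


Input: bededbd
Character counts:
  'b': 2
  'd': 3
  'e': 2
Maximum frequency: 3

3


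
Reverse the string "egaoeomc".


Input: egaoeomc
Reading characters right to left:
  Position 7: 'c'
  Position 6: 'm'
  Position 5: 'o'
  Position 4: 'e'
  Position 3: 'o'
  Position 2: 'a'
  Position 1: 'g'
  Position 0: 'e'
Reversed: cmoeoage

cmoeoage


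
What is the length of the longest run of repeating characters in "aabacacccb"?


Input: "aabacacccb"
Scanning for longest run:
  Position 1 ('a'): continues run of 'a', length=2
  Position 2 ('b'): new char, reset run to 1
  Position 3 ('a'): new char, reset run to 1
  Position 4 ('c'): new char, reset run to 1
  Position 5 ('a'): new char, reset run to 1
  Position 6 ('c'): new char, reset run to 1
  Position 7 ('c'): continues run of 'c', length=2
  Position 8 ('c'): continues run of 'c', length=3
  Position 9 ('b'): new char, reset run to 1
Longest run: 'c' with length 3

3


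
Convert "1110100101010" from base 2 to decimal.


Input: "1110100101010" in base 2
Positional expansion:
  Digit '1' (value 1) x 2^12 = 4096
  Digit '1' (value 1) x 2^11 = 2048
  Digit '1' (value 1) x 2^10 = 1024
  Digit '0' (value 0) x 2^9 = 0
  Digit '1' (value 1) x 2^8 = 256
  Digit '0' (value 0) x 2^7 = 0
  Digit '0' (value 0) x 2^6 = 0
  Digit '1' (value 1) x 2^5 = 32
  Digit '0' (value 0) x 2^4 = 0
  Digit '1' (value 1) x 2^3 = 8
  Digit '0' (value 0) x 2^2 = 0
  Digit '1' (value 1) x 2^1 = 2
  Digit '0' (value 0) x 2^0 = 0
Sum = 7466

7466


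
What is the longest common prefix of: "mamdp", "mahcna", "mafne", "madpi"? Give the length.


Words: mamdp, mahcna, mafne, madpi
  Position 0: all 'm' => match
  Position 1: all 'a' => match
  Position 2: ('m', 'h', 'f', 'd') => mismatch, stop
LCP = "ma" (length 2)

2


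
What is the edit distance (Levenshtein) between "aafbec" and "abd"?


Computing edit distance: "aafbec" -> "abd"
DP table:
           a    b    d
      0    1    2    3
  a   1    0    1    2
  a   2    1    1    2
  f   3    2    2    2
  b   4    3    2    3
  e   5    4    3    3
  c   6    5    4    4
Edit distance = dp[6][3] = 4

4


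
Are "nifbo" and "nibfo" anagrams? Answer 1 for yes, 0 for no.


Strings: "nifbo", "nibfo"
Sorted first:  bfino
Sorted second: bfino
Sorted forms match => anagrams

1


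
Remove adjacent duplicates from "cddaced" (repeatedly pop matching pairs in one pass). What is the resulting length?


Input: cddaced
Stack-based adjacent duplicate removal:
  Read 'c': push. Stack: c
  Read 'd': push. Stack: cd
  Read 'd': matches stack top 'd' => pop. Stack: c
  Read 'a': push. Stack: ca
  Read 'c': push. Stack: cac
  Read 'e': push. Stack: cace
  Read 'd': push. Stack: caced
Final stack: "caced" (length 5)

5


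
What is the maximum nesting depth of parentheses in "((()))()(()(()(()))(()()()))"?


Input: "((()))()(()(()(()))(()()()))"
Tracking depth:
  Position 0 '(': depth becomes 1
  Position 1 '(': depth becomes 2
  Position 2 '(': depth becomes 3
  Position 3 ')': depth becomes 2
  Position 4 ')': depth becomes 1
  Position 5 ')': depth becomes 0
  Position 6 '(': depth becomes 1
  Position 7 ')': depth becomes 0
  Position 8 '(': depth becomes 1
  Position 9 '(': depth becomes 2
  Position 10 ')': depth becomes 1
  Position 11 '(': depth becomes 2
  Position 12 '(': depth becomes 3
  Position 13 ')': depth becomes 2
  Position 14 '(': depth becomes 3
  Position 15 '(': depth becomes 4
  Position 16 ')': depth becomes 3
  Position 17 ')': depth becomes 2
  Position 18 ')': depth becomes 1
  Position 19 '(': depth becomes 2
  Position 20 '(': depth becomes 3
  Position 21 ')': depth becomes 2
  Position 22 '(': depth becomes 3
  Position 23 ')': depth becomes 2
  Position 24 '(': depth becomes 3
  Position 25 ')': depth becomes 2
  Position 26 ')': depth becomes 1
  Position 27 ')': depth becomes 0
Maximum depth reached: 4

4


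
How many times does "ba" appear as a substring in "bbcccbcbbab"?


Searching for "ba" in "bbcccbcbbab"
Scanning each position:
  Position 0: "bb" => no
  Position 1: "bc" => no
  Position 2: "cc" => no
  Position 3: "cc" => no
  Position 4: "cb" => no
  Position 5: "bc" => no
  Position 6: "cb" => no
  Position 7: "bb" => no
  Position 8: "ba" => MATCH
  Position 9: "ab" => no
Total occurrences: 1

1


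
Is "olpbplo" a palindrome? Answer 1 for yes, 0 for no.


Input: olpbplo
Reversed: olpbplo
  Compare pos 0 ('o') with pos 6 ('o'): match
  Compare pos 1 ('l') with pos 5 ('l'): match
  Compare pos 2 ('p') with pos 4 ('p'): match
Result: palindrome

1


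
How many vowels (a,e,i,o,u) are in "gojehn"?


Input: gojehn
Checking each character:
  'g' at position 0: consonant
  'o' at position 1: vowel (running total: 1)
  'j' at position 2: consonant
  'e' at position 3: vowel (running total: 2)
  'h' at position 4: consonant
  'n' at position 5: consonant
Total vowels: 2

2


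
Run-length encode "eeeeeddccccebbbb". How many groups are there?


Input: eeeeeddccccebbbb
Scanning for consecutive runs:
  Group 1: 'e' x 5 (positions 0-4)
  Group 2: 'd' x 2 (positions 5-6)
  Group 3: 'c' x 4 (positions 7-10)
  Group 4: 'e' x 1 (positions 11-11)
  Group 5: 'b' x 4 (positions 12-15)
Total groups: 5

5


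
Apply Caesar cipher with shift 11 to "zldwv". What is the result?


Caesar cipher: shift "zldwv" by 11
  'z' (pos 25) + 11 = pos 10 = 'k'
  'l' (pos 11) + 11 = pos 22 = 'w'
  'd' (pos 3) + 11 = pos 14 = 'o'
  'w' (pos 22) + 11 = pos 7 = 'h'
  'v' (pos 21) + 11 = pos 6 = 'g'
Result: kwohg

kwohg


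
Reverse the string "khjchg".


Input: khjchg
Reading characters right to left:
  Position 5: 'g'
  Position 4: 'h'
  Position 3: 'c'
  Position 2: 'j'
  Position 1: 'h'
  Position 0: 'k'
Reversed: ghcjhk

ghcjhk


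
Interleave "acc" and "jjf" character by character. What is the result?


Interleaving "acc" and "jjf":
  Position 0: 'a' from first, 'j' from second => "aj"
  Position 1: 'c' from first, 'j' from second => "cj"
  Position 2: 'c' from first, 'f' from second => "cf"
Result: ajcjcf

ajcjcf


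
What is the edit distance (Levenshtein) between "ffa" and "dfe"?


Computing edit distance: "ffa" -> "dfe"
DP table:
           d    f    e
      0    1    2    3
  f   1    1    1    2
  f   2    2    1    2
  a   3    3    2    2
Edit distance = dp[3][3] = 2

2


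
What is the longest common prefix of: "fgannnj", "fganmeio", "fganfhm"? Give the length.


Words: fgannnj, fganmeio, fganfhm
  Position 0: all 'f' => match
  Position 1: all 'g' => match
  Position 2: all 'a' => match
  Position 3: all 'n' => match
  Position 4: ('n', 'm', 'f') => mismatch, stop
LCP = "fgan" (length 4)

4


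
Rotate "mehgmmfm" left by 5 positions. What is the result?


Input: "mehgmmfm", rotate left by 5
First 5 characters: "mehgm"
Remaining characters: "mfm"
Concatenate remaining + first: "mfm" + "mehgm" = "mfmmehgm"

mfmmehgm


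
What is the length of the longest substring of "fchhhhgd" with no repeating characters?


Input: "fchhhhgd"
Sliding window (track last position of each char):
  Position 0 ('f'): window [0,0] length 1 -- new best
  Position 1 ('c'): window [0,1] length 2 -- new best
  Position 2 ('h'): window [0,2] length 3 -- new best
  Position 3 ('h'): repeat (last at 2), move window start to 3
  Position 3 ('h'): window [3,3] length 1
  Position 4 ('h'): repeat (last at 3), move window start to 4
  Position 4 ('h'): window [4,4] length 1
  Position 5 ('h'): repeat (last at 4), move window start to 5
  Position 5 ('h'): window [5,5] length 1
  Position 6 ('g'): window [5,6] length 2
  Position 7 ('d'): window [5,7] length 3
Longest substring with no repeats: "fch" with length 3

3


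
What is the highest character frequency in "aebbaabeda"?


Input: aebbaabeda
Character counts:
  'a': 4
  'b': 3
  'd': 1
  'e': 2
Maximum frequency: 4

4


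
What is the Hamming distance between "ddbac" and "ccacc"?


Comparing "ddbac" and "ccacc" position by position:
  Position 0: 'd' vs 'c' => differ
  Position 1: 'd' vs 'c' => differ
  Position 2: 'b' vs 'a' => differ
  Position 3: 'a' vs 'c' => differ
  Position 4: 'c' vs 'c' => same
Total differences (Hamming distance): 4

4


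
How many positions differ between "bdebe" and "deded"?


Comparing "bdebe" and "deded" position by position:
  Position 0: 'b' vs 'd' => DIFFER
  Position 1: 'd' vs 'e' => DIFFER
  Position 2: 'e' vs 'd' => DIFFER
  Position 3: 'b' vs 'e' => DIFFER
  Position 4: 'e' vs 'd' => DIFFER
Positions that differ: 5

5


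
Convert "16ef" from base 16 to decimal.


Input: "16ef" in base 16
Positional expansion:
  Digit '1' (value 1) x 16^3 = 4096
  Digit '6' (value 6) x 16^2 = 1536
  Digit 'e' (value 14) x 16^1 = 224
  Digit 'f' (value 15) x 16^0 = 15
Sum = 5871

5871


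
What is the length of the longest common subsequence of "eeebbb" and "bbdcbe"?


LCS of "eeebbb" and "bbdcbe"
DP table:
           b    b    d    c    b    e
      0    0    0    0    0    0    0
  e   0    0    0    0    0    0    1
  e   0    0    0    0    0    0    1
  e   0    0    0    0    0    0    1
  b   0    1    1    1    1    1    1
  b   0    1    2    2    2    2    2
  b   0    1    2    2    2    3    3
LCS length = dp[6][6] = 3

3


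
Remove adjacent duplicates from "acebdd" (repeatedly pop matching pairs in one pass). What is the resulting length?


Input: acebdd
Stack-based adjacent duplicate removal:
  Read 'a': push. Stack: a
  Read 'c': push. Stack: ac
  Read 'e': push. Stack: ace
  Read 'b': push. Stack: aceb
  Read 'd': push. Stack: acebd
  Read 'd': matches stack top 'd' => pop. Stack: aceb
Final stack: "aceb" (length 4)

4


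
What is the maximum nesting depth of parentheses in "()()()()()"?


Input: "()()()()()"
Tracking depth:
  Position 0 '(': depth becomes 1
  Position 1 ')': depth becomes 0
  Position 2 '(': depth becomes 1
  Position 3 ')': depth becomes 0
  Position 4 '(': depth becomes 1
  Position 5 ')': depth becomes 0
  Position 6 '(': depth becomes 1
  Position 7 ')': depth becomes 0
  Position 8 '(': depth becomes 1
  Position 9 ')': depth becomes 0
Maximum depth reached: 1

1


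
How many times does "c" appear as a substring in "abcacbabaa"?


Searching for "c" in "abcacbabaa"
Scanning each position:
  Position 0: "a" => no
  Position 1: "b" => no
  Position 2: "c" => MATCH
  Position 3: "a" => no
  Position 4: "c" => MATCH
  Position 5: "b" => no
  Position 6: "a" => no
  Position 7: "b" => no
  Position 8: "a" => no
  Position 9: "a" => no
Total occurrences: 2

2


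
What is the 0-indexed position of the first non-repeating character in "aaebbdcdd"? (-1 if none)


Input: aaebbdcdd
Character frequencies:
  'a': 2
  'b': 2
  'c': 1
  'd': 3
  'e': 1
Scanning left to right for freq == 1:
  Position 0 ('a'): freq=2, skip
  Position 1 ('a'): freq=2, skip
  Position 2 ('e'): unique! => answer = 2

2


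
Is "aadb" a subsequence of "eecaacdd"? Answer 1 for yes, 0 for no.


Check if "aadb" is a subsequence of "eecaacdd"
Greedy scan:
  Position 0 ('e'): no match needed
  Position 1 ('e'): no match needed
  Position 2 ('c'): no match needed
  Position 3 ('a'): matches sub[0] = 'a'
  Position 4 ('a'): matches sub[1] = 'a'
  Position 5 ('c'): no match needed
  Position 6 ('d'): matches sub[2] = 'd'
  Position 7 ('d'): no match needed
Only matched 3/4 characters => not a subsequence

0


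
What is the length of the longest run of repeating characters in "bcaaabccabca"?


Input: "bcaaabccabca"
Scanning for longest run:
  Position 1 ('c'): new char, reset run to 1
  Position 2 ('a'): new char, reset run to 1
  Position 3 ('a'): continues run of 'a', length=2
  Position 4 ('a'): continues run of 'a', length=3
  Position 5 ('b'): new char, reset run to 1
  Position 6 ('c'): new char, reset run to 1
  Position 7 ('c'): continues run of 'c', length=2
  Position 8 ('a'): new char, reset run to 1
  Position 9 ('b'): new char, reset run to 1
  Position 10 ('c'): new char, reset run to 1
  Position 11 ('a'): new char, reset run to 1
Longest run: 'a' with length 3

3


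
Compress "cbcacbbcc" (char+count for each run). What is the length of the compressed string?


Input: cbcacbbcc
Runs:
  'c' x 1 => "c1"
  'b' x 1 => "b1"
  'c' x 1 => "c1"
  'a' x 1 => "a1"
  'c' x 1 => "c1"
  'b' x 2 => "b2"
  'c' x 2 => "c2"
Compressed: "c1b1c1a1c1b2c2"
Compressed length: 14

14


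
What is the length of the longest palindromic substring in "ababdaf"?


Input: "ababdaf"
Checking substrings for palindromes:
  [0:3] "aba" (len 3) => palindrome
  [1:4] "bab" (len 3) => palindrome
Longest palindromic substring: "aba" with length 3

3


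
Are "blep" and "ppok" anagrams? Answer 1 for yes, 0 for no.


Strings: "blep", "ppok"
Sorted first:  belp
Sorted second: kopp
Differ at position 0: 'b' vs 'k' => not anagrams

0


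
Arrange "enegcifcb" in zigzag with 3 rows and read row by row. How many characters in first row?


Zigzag "enegcifcb" into 3 rows:
Placing characters:
  'e' => row 0
  'n' => row 1
  'e' => row 2
  'g' => row 1
  'c' => row 0
  'i' => row 1
  'f' => row 2
  'c' => row 1
  'b' => row 0
Rows:
  Row 0: "ecb"
  Row 1: "ngic"
  Row 2: "ef"
First row length: 3

3


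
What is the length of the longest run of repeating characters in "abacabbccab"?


Input: "abacabbccab"
Scanning for longest run:
  Position 1 ('b'): new char, reset run to 1
  Position 2 ('a'): new char, reset run to 1
  Position 3 ('c'): new char, reset run to 1
  Position 4 ('a'): new char, reset run to 1
  Position 5 ('b'): new char, reset run to 1
  Position 6 ('b'): continues run of 'b', length=2
  Position 7 ('c'): new char, reset run to 1
  Position 8 ('c'): continues run of 'c', length=2
  Position 9 ('a'): new char, reset run to 1
  Position 10 ('b'): new char, reset run to 1
Longest run: 'b' with length 2

2


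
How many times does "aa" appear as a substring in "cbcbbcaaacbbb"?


Searching for "aa" in "cbcbbcaaacbbb"
Scanning each position:
  Position 0: "cb" => no
  Position 1: "bc" => no
  Position 2: "cb" => no
  Position 3: "bb" => no
  Position 4: "bc" => no
  Position 5: "ca" => no
  Position 6: "aa" => MATCH
  Position 7: "aa" => MATCH
  Position 8: "ac" => no
  Position 9: "cb" => no
  Position 10: "bb" => no
  Position 11: "bb" => no
Total occurrences: 2

2


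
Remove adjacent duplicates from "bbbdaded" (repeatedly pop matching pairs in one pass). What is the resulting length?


Input: bbbdaded
Stack-based adjacent duplicate removal:
  Read 'b': push. Stack: b
  Read 'b': matches stack top 'b' => pop. Stack: (empty)
  Read 'b': push. Stack: b
  Read 'd': push. Stack: bd
  Read 'a': push. Stack: bda
  Read 'd': push. Stack: bdad
  Read 'e': push. Stack: bdade
  Read 'd': push. Stack: bdaded
Final stack: "bdaded" (length 6)

6


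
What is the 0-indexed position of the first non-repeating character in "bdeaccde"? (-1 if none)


Input: bdeaccde
Character frequencies:
  'a': 1
  'b': 1
  'c': 2
  'd': 2
  'e': 2
Scanning left to right for freq == 1:
  Position 0 ('b'): unique! => answer = 0

0


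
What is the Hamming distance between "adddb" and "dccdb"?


Comparing "adddb" and "dccdb" position by position:
  Position 0: 'a' vs 'd' => differ
  Position 1: 'd' vs 'c' => differ
  Position 2: 'd' vs 'c' => differ
  Position 3: 'd' vs 'd' => same
  Position 4: 'b' vs 'b' => same
Total differences (Hamming distance): 3

3


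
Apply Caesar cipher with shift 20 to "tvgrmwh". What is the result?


Caesar cipher: shift "tvgrmwh" by 20
  't' (pos 19) + 20 = pos 13 = 'n'
  'v' (pos 21) + 20 = pos 15 = 'p'
  'g' (pos 6) + 20 = pos 0 = 'a'
  'r' (pos 17) + 20 = pos 11 = 'l'
  'm' (pos 12) + 20 = pos 6 = 'g'
  'w' (pos 22) + 20 = pos 16 = 'q'
  'h' (pos 7) + 20 = pos 1 = 'b'
Result: npalgqb

npalgqb


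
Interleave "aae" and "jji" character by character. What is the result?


Interleaving "aae" and "jji":
  Position 0: 'a' from first, 'j' from second => "aj"
  Position 1: 'a' from first, 'j' from second => "aj"
  Position 2: 'e' from first, 'i' from second => "ei"
Result: ajajei

ajajei


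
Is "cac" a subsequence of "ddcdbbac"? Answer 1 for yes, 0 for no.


Check if "cac" is a subsequence of "ddcdbbac"
Greedy scan:
  Position 0 ('d'): no match needed
  Position 1 ('d'): no match needed
  Position 2 ('c'): matches sub[0] = 'c'
  Position 3 ('d'): no match needed
  Position 4 ('b'): no match needed
  Position 5 ('b'): no match needed
  Position 6 ('a'): matches sub[1] = 'a'
  Position 7 ('c'): matches sub[2] = 'c'
All 3 characters matched => is a subsequence

1


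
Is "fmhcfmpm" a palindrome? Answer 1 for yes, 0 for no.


Input: fmhcfmpm
Reversed: mpmfchmf
  Compare pos 0 ('f') with pos 7 ('m'): MISMATCH
  Compare pos 1 ('m') with pos 6 ('p'): MISMATCH
  Compare pos 2 ('h') with pos 5 ('m'): MISMATCH
  Compare pos 3 ('c') with pos 4 ('f'): MISMATCH
Result: not a palindrome

0


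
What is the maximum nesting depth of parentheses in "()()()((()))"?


Input: "()()()((()))"
Tracking depth:
  Position 0 '(': depth becomes 1
  Position 1 ')': depth becomes 0
  Position 2 '(': depth becomes 1
  Position 3 ')': depth becomes 0
  Position 4 '(': depth becomes 1
  Position 5 ')': depth becomes 0
  Position 6 '(': depth becomes 1
  Position 7 '(': depth becomes 2
  Position 8 '(': depth becomes 3
  Position 9 ')': depth becomes 2
  Position 10 ')': depth becomes 1
  Position 11 ')': depth becomes 0
Maximum depth reached: 3

3


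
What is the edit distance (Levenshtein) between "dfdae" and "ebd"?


Computing edit distance: "dfdae" -> "ebd"
DP table:
           e    b    d
      0    1    2    3
  d   1    1    2    2
  f   2    2    2    3
  d   3    3    3    2
  a   4    4    4    3
  e   5    4    5    4
Edit distance = dp[5][3] = 4

4


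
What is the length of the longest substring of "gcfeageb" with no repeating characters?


Input: "gcfeageb"
Sliding window (track last position of each char):
  Position 0 ('g'): window [0,0] length 1 -- new best
  Position 1 ('c'): window [0,1] length 2 -- new best
  Position 2 ('f'): window [0,2] length 3 -- new best
  Position 3 ('e'): window [0,3] length 4 -- new best
  Position 4 ('a'): window [0,4] length 5 -- new best
  Position 5 ('g'): repeat (last at 0), move window start to 1
  Position 5 ('g'): window [1,5] length 5
  Position 6 ('e'): repeat (last at 3), move window start to 4
  Position 6 ('e'): window [4,6] length 3
  Position 7 ('b'): window [4,7] length 4
Longest substring with no repeats: "gcfea" with length 5

5


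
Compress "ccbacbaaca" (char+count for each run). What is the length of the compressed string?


Input: ccbacbaaca
Runs:
  'c' x 2 => "c2"
  'b' x 1 => "b1"
  'a' x 1 => "a1"
  'c' x 1 => "c1"
  'b' x 1 => "b1"
  'a' x 2 => "a2"
  'c' x 1 => "c1"
  'a' x 1 => "a1"
Compressed: "c2b1a1c1b1a2c1a1"
Compressed length: 16

16


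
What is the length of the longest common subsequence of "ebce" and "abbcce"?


LCS of "ebce" and "abbcce"
DP table:
           a    b    b    c    c    e
      0    0    0    0    0    0    0
  e   0    0    0    0    0    0    1
  b   0    0    1    1    1    1    1
  c   0    0    1    1    2    2    2
  e   0    0    1    1    2    2    3
LCS length = dp[4][6] = 3

3


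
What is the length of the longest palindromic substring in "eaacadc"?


Input: "eaacadc"
Checking substrings for palindromes:
  [2:5] "aca" (len 3) => palindrome
  [1:3] "aa" (len 2) => palindrome
Longest palindromic substring: "aca" with length 3

3


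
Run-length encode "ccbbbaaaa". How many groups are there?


Input: ccbbbaaaa
Scanning for consecutive runs:
  Group 1: 'c' x 2 (positions 0-1)
  Group 2: 'b' x 3 (positions 2-4)
  Group 3: 'a' x 4 (positions 5-8)
Total groups: 3

3


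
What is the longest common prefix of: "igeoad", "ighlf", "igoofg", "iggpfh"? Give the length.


Words: igeoad, ighlf, igoofg, iggpfh
  Position 0: all 'i' => match
  Position 1: all 'g' => match
  Position 2: ('e', 'h', 'o', 'g') => mismatch, stop
LCP = "ig" (length 2)

2


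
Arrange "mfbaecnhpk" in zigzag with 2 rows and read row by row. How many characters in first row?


Zigzag "mfbaecnhpk" into 2 rows:
Placing characters:
  'm' => row 0
  'f' => row 1
  'b' => row 0
  'a' => row 1
  'e' => row 0
  'c' => row 1
  'n' => row 0
  'h' => row 1
  'p' => row 0
  'k' => row 1
Rows:
  Row 0: "mbenp"
  Row 1: "fachk"
First row length: 5

5


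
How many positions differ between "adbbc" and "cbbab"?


Comparing "adbbc" and "cbbab" position by position:
  Position 0: 'a' vs 'c' => DIFFER
  Position 1: 'd' vs 'b' => DIFFER
  Position 2: 'b' vs 'b' => same
  Position 3: 'b' vs 'a' => DIFFER
  Position 4: 'c' vs 'b' => DIFFER
Positions that differ: 4

4


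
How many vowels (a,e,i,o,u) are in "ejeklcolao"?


Input: ejeklcolao
Checking each character:
  'e' at position 0: vowel (running total: 1)
  'j' at position 1: consonant
  'e' at position 2: vowel (running total: 2)
  'k' at position 3: consonant
  'l' at position 4: consonant
  'c' at position 5: consonant
  'o' at position 6: vowel (running total: 3)
  'l' at position 7: consonant
  'a' at position 8: vowel (running total: 4)
  'o' at position 9: vowel (running total: 5)
Total vowels: 5

5


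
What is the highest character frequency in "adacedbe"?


Input: adacedbe
Character counts:
  'a': 2
  'b': 1
  'c': 1
  'd': 2
  'e': 2
Maximum frequency: 2

2


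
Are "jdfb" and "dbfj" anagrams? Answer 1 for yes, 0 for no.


Strings: "jdfb", "dbfj"
Sorted first:  bdfj
Sorted second: bdfj
Sorted forms match => anagrams

1


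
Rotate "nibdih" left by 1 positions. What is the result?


Input: "nibdih", rotate left by 1
First 1 characters: "n"
Remaining characters: "ibdih"
Concatenate remaining + first: "ibdih" + "n" = "ibdihn"

ibdihn


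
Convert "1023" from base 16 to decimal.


Input: "1023" in base 16
Positional expansion:
  Digit '1' (value 1) x 16^3 = 4096
  Digit '0' (value 0) x 16^2 = 0
  Digit '2' (value 2) x 16^1 = 32
  Digit '3' (value 3) x 16^0 = 3
Sum = 4131

4131


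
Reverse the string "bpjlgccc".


Input: bpjlgccc
Reading characters right to left:
  Position 7: 'c'
  Position 6: 'c'
  Position 5: 'c'
  Position 4: 'g'
  Position 3: 'l'
  Position 2: 'j'
  Position 1: 'p'
  Position 0: 'b'
Reversed: cccgljpb

cccgljpb


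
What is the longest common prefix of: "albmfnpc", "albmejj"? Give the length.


Words: albmfnpc, albmejj
  Position 0: all 'a' => match
  Position 1: all 'l' => match
  Position 2: all 'b' => match
  Position 3: all 'm' => match
  Position 4: ('f', 'e') => mismatch, stop
LCP = "albm" (length 4)

4


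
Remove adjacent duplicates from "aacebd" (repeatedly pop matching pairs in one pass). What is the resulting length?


Input: aacebd
Stack-based adjacent duplicate removal:
  Read 'a': push. Stack: a
  Read 'a': matches stack top 'a' => pop. Stack: (empty)
  Read 'c': push. Stack: c
  Read 'e': push. Stack: ce
  Read 'b': push. Stack: ceb
  Read 'd': push. Stack: cebd
Final stack: "cebd" (length 4)

4


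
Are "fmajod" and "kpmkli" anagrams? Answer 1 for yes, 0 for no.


Strings: "fmajod", "kpmkli"
Sorted first:  adfjmo
Sorted second: ikklmp
Differ at position 0: 'a' vs 'i' => not anagrams

0


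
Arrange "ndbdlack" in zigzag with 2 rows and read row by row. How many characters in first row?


Zigzag "ndbdlack" into 2 rows:
Placing characters:
  'n' => row 0
  'd' => row 1
  'b' => row 0
  'd' => row 1
  'l' => row 0
  'a' => row 1
  'c' => row 0
  'k' => row 1
Rows:
  Row 0: "nblc"
  Row 1: "ddak"
First row length: 4

4


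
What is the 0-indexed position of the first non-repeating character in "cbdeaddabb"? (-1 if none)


Input: cbdeaddabb
Character frequencies:
  'a': 2
  'b': 3
  'c': 1
  'd': 3
  'e': 1
Scanning left to right for freq == 1:
  Position 0 ('c'): unique! => answer = 0

0


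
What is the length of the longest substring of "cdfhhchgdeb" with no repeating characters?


Input: "cdfhhchgdeb"
Sliding window (track last position of each char):
  Position 0 ('c'): window [0,0] length 1 -- new best
  Position 1 ('d'): window [0,1] length 2 -- new best
  Position 2 ('f'): window [0,2] length 3 -- new best
  Position 3 ('h'): window [0,3] length 4 -- new best
  Position 4 ('h'): repeat (last at 3), move window start to 4
  Position 4 ('h'): window [4,4] length 1
  Position 5 ('c'): window [4,5] length 2
  Position 6 ('h'): repeat (last at 4), move window start to 5
  Position 6 ('h'): window [5,6] length 2
  Position 7 ('g'): window [5,7] length 3
  Position 8 ('d'): window [5,8] length 4
  Position 9 ('e'): window [5,9] length 5 -- new best
  Position 10 ('b'): window [5,10] length 6 -- new best
Longest substring with no repeats: "chgdeb" with length 6

6


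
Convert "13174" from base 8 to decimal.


Input: "13174" in base 8
Positional expansion:
  Digit '1' (value 1) x 8^4 = 4096
  Digit '3' (value 3) x 8^3 = 1536
  Digit '1' (value 1) x 8^2 = 64
  Digit '7' (value 7) x 8^1 = 56
  Digit '4' (value 4) x 8^0 = 4
Sum = 5756

5756


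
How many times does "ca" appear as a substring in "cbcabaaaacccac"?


Searching for "ca" in "cbcabaaaacccac"
Scanning each position:
  Position 0: "cb" => no
  Position 1: "bc" => no
  Position 2: "ca" => MATCH
  Position 3: "ab" => no
  Position 4: "ba" => no
  Position 5: "aa" => no
  Position 6: "aa" => no
  Position 7: "aa" => no
  Position 8: "ac" => no
  Position 9: "cc" => no
  Position 10: "cc" => no
  Position 11: "ca" => MATCH
  Position 12: "ac" => no
Total occurrences: 2

2


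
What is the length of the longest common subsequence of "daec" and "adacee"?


LCS of "daec" and "adacee"
DP table:
           a    d    a    c    e    e
      0    0    0    0    0    0    0
  d   0    0    1    1    1    1    1
  a   0    1    1    2    2    2    2
  e   0    1    1    2    2    3    3
  c   0    1    1    2    3    3    3
LCS length = dp[4][6] = 3

3


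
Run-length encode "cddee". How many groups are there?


Input: cddee
Scanning for consecutive runs:
  Group 1: 'c' x 1 (positions 0-0)
  Group 2: 'd' x 2 (positions 1-2)
  Group 3: 'e' x 2 (positions 3-4)
Total groups: 3

3


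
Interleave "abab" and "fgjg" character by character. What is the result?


Interleaving "abab" and "fgjg":
  Position 0: 'a' from first, 'f' from second => "af"
  Position 1: 'b' from first, 'g' from second => "bg"
  Position 2: 'a' from first, 'j' from second => "aj"
  Position 3: 'b' from first, 'g' from second => "bg"
Result: afbgajbg

afbgajbg
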